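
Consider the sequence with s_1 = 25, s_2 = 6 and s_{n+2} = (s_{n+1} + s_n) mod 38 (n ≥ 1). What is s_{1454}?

20

s_1 = 25; s_2 = 6; s_3 = 31; s_4 = 37; s_5 = 30; s_6 = 29; s_7 = 21; s_8 = 12; s_9 = 33; s_{10} = 7; s_{11} = 2; s_{12} = 9; s_{13} = 11; s_{14} = 20; s_{15} = 31; s_{16} = 13; s_{17} = 6; s_{18} = 19; s_{19} = 25; s_{20} = 6.
Since (s_{19}, s_{20}) = (s_1, s_2) = (25, 6) (two consecutive terms determine the rest), the sequence is periodic with period 18.
(1454 - 1) mod 18 = 13, so s_{1454} = s_{14} = 20.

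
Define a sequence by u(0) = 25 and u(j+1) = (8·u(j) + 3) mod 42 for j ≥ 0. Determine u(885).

41

u(0) = 25,  u(1) = 35,  u(2) = 31,  u(3) = 41,  u(4) = 37,  u(5) = 5,  u(6) = 1,  u(7) = 11,  u(8) = 7,  u(9) = 17,  u(10) = 13,  u(11) = 23,  u(12) = 19,  u(13) = 29,  u(14) = 25.
The sequence repeats with period 14.
So u(885) = u(0 + ((885-0) mod 14)) = u(3) = 41.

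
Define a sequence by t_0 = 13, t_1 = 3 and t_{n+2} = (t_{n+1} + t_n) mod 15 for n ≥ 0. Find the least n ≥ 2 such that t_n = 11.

Computing terms: t_0 = 13,  t_1 = 3,  t_2 = 1,  t_3 = 4,  t_4 = 5,  t_5 = 9,  t_6 = 14,  t_7 = 8,  t_8 = 7,  t_9 = 0,  t_{10} = 7,  t_{11} = 7,  t_{12} = 14,  t_{13} = 6,  t_{14} = 5,  t_{15} = 11,  t_{16} = 1,  t_{17} = 12,  t_{18} = 13,  t_{19} = 10,  t_{20} = 8,  t_{21} = 3,  t_{22} = 11,  t_{23} = 14,  t_{24} = 10,  t_{25} = 9,  t_{26} = 4,  t_{27} = 13,  t_{28} = 2,  t_{29} = 0,  t_{30} = 2,  t_{31} = 2,  t_{32} = 4,  t_{33} = 6,  t_{34} = 10,  t_{35} = 1,  t_{36} = 11,  t_{37} = 12,  t_{38} = 8,  t_{39} = 5,  t_{40} = 13,  t_{41} = 3.
The sequence repeats with period 40.
The value 11 first appears (with n ≥ 2) at t_{15}.

15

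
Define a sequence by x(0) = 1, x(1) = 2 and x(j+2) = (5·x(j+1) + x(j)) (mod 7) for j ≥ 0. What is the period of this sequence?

3

Listing terms: x(0) = 1, x(1) = 2, x(2) = 4, x(3) = 1, x(4) = 2.
The sequence repeats with period 3.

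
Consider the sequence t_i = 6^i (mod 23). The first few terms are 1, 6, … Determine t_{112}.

Computing terms: t_0 = 1,  t_1 = 6,  t_2 = 13,  t_3 = 9,  t_4 = 8,  t_5 = 2,  t_6 = 12,  t_7 = 3,  t_8 = 18,  t_9 = 16,  t_{10} = 4,  t_{11} = 1.
The sequence repeats with period 11.
So t_{112} = t_{0 + ((112-0) mod 11)} = t_2 = 13.

13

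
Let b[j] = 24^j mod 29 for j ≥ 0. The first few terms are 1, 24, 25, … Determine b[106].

24

Computing terms: b[0] = 1,  b[1] = 24,  b[2] = 25,  b[3] = 20,  b[4] = 16,  b[5] = 7,  b[6] = 23,  b[7] = 1.
Since b[7] = b[0] = 1, the sequence is periodic with period 7.
(106 - 0) mod 7 = 1, so b[106] = b[1] = 24.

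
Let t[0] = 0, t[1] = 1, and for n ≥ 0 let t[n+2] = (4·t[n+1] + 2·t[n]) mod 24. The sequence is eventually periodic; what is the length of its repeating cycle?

6

We have t[0] = 0; t[1] = 1; t[2] = 4; t[3] = 18; t[4] = 8; t[5] = 20; t[6] = 0; t[7] = 16; t[8] = 16; t[9] = 0; t[10] = 8; t[11] = 8; t[12] = 0; t[13] = 16.
Since (t[12], t[13]) = (t[6], t[7]) = (0, 16) (two consecutive terms determine the rest), the sequence is eventually periodic: after a pre-period of length 6 it cycles with period 6.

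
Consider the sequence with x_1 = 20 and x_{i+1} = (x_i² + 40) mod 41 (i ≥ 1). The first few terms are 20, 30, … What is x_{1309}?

Listing terms: x_1 = 20,  x_2 = 30,  x_3 = 38,  x_4 = 8,  x_5 = 22,  x_6 = 32,  x_7 = 39,  x_8 = 3,  x_9 = 8.
Since x_9 = x_4 = 8, the sequence is eventually periodic: after a pre-period of length 3 it cycles with period 5.
For i ≥ 4, x_i depends only on (i - 4) mod 5. (1309 - 4) mod 5 = 0, so x_{1309} = x_4 = 8.

8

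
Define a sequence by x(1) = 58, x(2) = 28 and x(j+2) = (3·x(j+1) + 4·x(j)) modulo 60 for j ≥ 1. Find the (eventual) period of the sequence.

Computing terms: x(1) = 58, x(2) = 28, x(3) = 16, x(4) = 40, x(5) = 4, x(6) = 52, x(7) = 52, x(8) = 4, x(9) = 40, x(10) = 16, x(11) = 28, x(12) = 28, x(13) = 16.
Since (x(12), x(13)) = (x(2), x(3)) = (28, 16) (two consecutive terms determine the rest), the sequence is eventually periodic: after a pre-period of length 1 it cycles with period 10.

10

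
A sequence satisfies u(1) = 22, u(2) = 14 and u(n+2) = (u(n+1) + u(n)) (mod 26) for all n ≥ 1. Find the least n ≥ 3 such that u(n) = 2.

We have u(1) = 22; u(2) = 14; u(3) = 10; u(4) = 24; u(5) = 8; u(6) = 6; u(7) = 14; u(8) = 20; u(9) = 8; u(10) = 2; u(11) = 10; u(12) = 12; u(13) = 22; u(14) = 8; u(15) = 4; u(16) = 12; u(17) = 16; u(18) = 2; u(19) = 18; u(20) = 20; u(21) = 12; u(22) = 6; u(23) = 18; u(24) = 24; u(25) = 16; u(26) = 14; u(27) = 4; u(28) = 18; u(29) = 22; u(30) = 14.
The sequence repeats with period 28.
The value 2 first appears (with n ≥ 3) at u(10).

10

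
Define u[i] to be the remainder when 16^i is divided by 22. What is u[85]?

Listing terms: u[1] = 16; u[2] = 14; u[3] = 4; u[4] = 20; u[5] = 12; u[6] = 16.
Since u[6] = u[1] = 16, the sequence is periodic with period 5.
(85 - 1) mod 5 = 4, so u[85] = u[5] = 12.

12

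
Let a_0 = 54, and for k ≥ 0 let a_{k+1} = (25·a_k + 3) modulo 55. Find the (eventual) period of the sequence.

Computing terms: a_0 = 54,  a_1 = 33,  a_2 = 3,  a_3 = 23,  a_4 = 28,  a_5 = 43,  a_6 = 33.
Since a_6 = a_1 = 33, the sequence is eventually periodic: after a pre-period of length 1 it cycles with period 5.

5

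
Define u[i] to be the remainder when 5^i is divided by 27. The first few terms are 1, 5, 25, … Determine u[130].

We have u[0] = 1,  u[1] = 5,  u[2] = 25,  u[3] = 17,  u[4] = 4,  u[5] = 20,  u[6] = 19,  u[7] = 14,  u[8] = 16,  u[9] = 26,  u[10] = 22,  u[11] = 2,  u[12] = 10,  u[13] = 23,  u[14] = 7,  u[15] = 8,  u[16] = 13,  u[17] = 11,  u[18] = 1.
The sequence repeats with period 18.
(130 - 0) mod 18 = 4, so u[130] = u[4] = 4.

4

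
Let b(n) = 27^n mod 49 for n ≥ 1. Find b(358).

22

Computing terms: b(1) = 27; b(2) = 43; b(3) = 34; b(4) = 36; b(5) = 41; b(6) = 29; b(7) = 48; b(8) = 22; b(9) = 6; b(10) = 15; b(11) = 13; b(12) = 8; b(13) = 20; b(14) = 1; b(15) = 27.
The sequence repeats with period 14.
So b(358) = b(1 + ((358-1) mod 14)) = b(8) = 22.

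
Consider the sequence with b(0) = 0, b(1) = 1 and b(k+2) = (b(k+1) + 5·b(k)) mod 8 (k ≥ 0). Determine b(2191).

5

We have b(0) = 0, b(1) = 1, b(2) = 1, b(3) = 6, b(4) = 3, b(5) = 1, b(6) = 0, b(7) = 5, b(8) = 5, b(9) = 6, b(10) = 7, b(11) = 5, b(12) = 0, b(13) = 1.
Since (b(12), b(13)) = (b(0), b(1)) = (0, 1) (two consecutive terms determine the rest), the sequence is periodic with period 12.
So b(2191) = b(0 + ((2191-0) mod 12)) = b(7) = 5.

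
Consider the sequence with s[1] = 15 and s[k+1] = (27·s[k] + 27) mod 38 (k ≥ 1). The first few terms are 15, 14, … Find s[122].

s[1] = 15, s[2] = 14, s[3] = 25, s[4] = 18, s[5] = 19, s[6] = 8, s[7] = 15.
The sequence repeats with period 6.
So s[122] = s[1 + ((122-1) mod 6)] = s[2] = 14.

14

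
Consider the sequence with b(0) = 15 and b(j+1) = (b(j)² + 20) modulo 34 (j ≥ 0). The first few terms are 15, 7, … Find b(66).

Listing terms: b(0) = 15; b(1) = 7; b(2) = 1; b(3) = 21; b(4) = 19; b(5) = 7.
Since b(5) = b(1) = 7, the sequence is eventually periodic: after a pre-period of length 1 it cycles with period 4.
For j ≥ 1, b(j) depends only on (j - 1) mod 4. (66 - 1) mod 4 = 1, so b(66) = b(2) = 1.

1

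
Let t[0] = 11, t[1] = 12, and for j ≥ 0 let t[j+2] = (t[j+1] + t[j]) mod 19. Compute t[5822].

t[0] = 11; t[1] = 12; t[2] = 4; t[3] = 16; t[4] = 1; t[5] = 17; t[6] = 18; t[7] = 16; t[8] = 15; t[9] = 12; t[10] = 8; t[11] = 1; t[12] = 9; t[13] = 10; t[14] = 0; t[15] = 10; t[16] = 10; t[17] = 1; t[18] = 11; t[19] = 12.
Since (t[18], t[19]) = (t[0], t[1]) = (11, 12) (two consecutive terms determine the rest), the sequence is periodic with period 18.
So t[5822] = t[0 + ((5822-0) mod 18)] = t[8] = 15.

15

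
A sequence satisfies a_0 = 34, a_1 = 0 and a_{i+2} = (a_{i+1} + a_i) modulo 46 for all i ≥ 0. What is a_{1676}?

We have a_0 = 34, a_1 = 0, a_2 = 34, a_3 = 34, a_4 = 22, a_5 = 10, a_6 = 32, a_7 = 42, a_8 = 28, a_9 = 24, a_{10} = 6, a_{11} = 30, a_{12} = 36, a_{13} = 20, a_{14} = 10, a_{15} = 30, a_{16} = 40, a_{17} = 24, a_{18} = 18, a_{19} = 42, a_{20} = 14, a_{21} = 10, a_{22} = 24, a_{23} = 34, a_{24} = 12, a_{25} = 0, a_{26} = 12, a_{27} = 12, a_{28} = 24, a_{29} = 36, a_{30} = 14, a_{31} = 4, a_{32} = 18, a_{33} = 22, a_{34} = 40, a_{35} = 16, a_{36} = 10, a_{37} = 26, a_{38} = 36, a_{39} = 16, a_{40} = 6, a_{41} = 22, a_{42} = 28, a_{43} = 4, a_{44} = 32, a_{45} = 36, a_{46} = 22, a_{47} = 12, a_{48} = 34, a_{49} = 0.
The sequence repeats with period 48.
(1676 - 0) mod 48 = 44, so a_{1676} = a_{44} = 32.

32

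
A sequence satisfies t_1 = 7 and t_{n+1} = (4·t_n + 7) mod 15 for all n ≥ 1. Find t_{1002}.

t_1 = 7; t_2 = 5; t_3 = 12; t_4 = 10; t_5 = 2; t_6 = 0; t_7 = 7.
The sequence repeats with period 6.
(1002 - 1) mod 6 = 5, so t_{1002} = t_6 = 0.

0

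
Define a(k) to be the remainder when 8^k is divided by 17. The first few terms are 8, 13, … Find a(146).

We have a(1) = 8,  a(2) = 13,  a(3) = 2,  a(4) = 16,  a(5) = 9,  a(6) = 4,  a(7) = 15,  a(8) = 1,  a(9) = 8.
Since a(9) = a(1) = 8, the sequence is periodic with period 8.
(146 - 1) mod 8 = 1, so a(146) = a(2) = 13.

13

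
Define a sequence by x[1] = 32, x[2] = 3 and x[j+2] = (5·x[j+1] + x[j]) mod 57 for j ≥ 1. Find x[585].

17

Listing terms: x[1] = 32; x[2] = 3; x[3] = 47; x[4] = 10; x[5] = 40; x[6] = 39; x[7] = 7; x[8] = 17; x[9] = 35; x[10] = 21; x[11] = 26; x[12] = 37; x[13] = 40; x[14] = 9; x[15] = 28; x[16] = 35; x[17] = 32; x[18] = 24; x[19] = 38; x[20] = 43; x[21] = 25; x[22] = 54; x[23] = 10; x[24] = 47; x[25] = 17; x[26] = 18; x[27] = 50; x[28] = 40; x[29] = 22; x[30] = 36; x[31] = 31; x[32] = 20; x[33] = 17; x[34] = 48; x[35] = 29; x[36] = 22; x[37] = 25; x[38] = 33; x[39] = 19; x[40] = 14; x[41] = 32; x[42] = 3.
Since (x[41], x[42]) = (x[1], x[2]) = (32, 3) (two consecutive terms determine the rest), the sequence is periodic with period 40.
(585 - 1) mod 40 = 24, so x[585] = x[25] = 17.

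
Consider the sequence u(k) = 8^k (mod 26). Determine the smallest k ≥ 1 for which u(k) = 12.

u(0) = 1,  u(1) = 8,  u(2) = 12,  u(3) = 18,  u(4) = 14,  u(5) = 8.
Since u(5) = u(1) = 8, the sequence is eventually periodic: after a pre-period of length 1 it cycles with period 4.
The value 12 first appears (with k ≥ 1) at u(2).

2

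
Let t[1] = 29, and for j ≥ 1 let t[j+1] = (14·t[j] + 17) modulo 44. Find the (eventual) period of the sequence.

We have t[1] = 29,  t[2] = 27,  t[3] = 43,  t[4] = 3,  t[5] = 15,  t[6] = 7,  t[7] = 27.
Since t[7] = t[2] = 27, the sequence is eventually periodic: after a pre-period of length 1 it cycles with period 5.

5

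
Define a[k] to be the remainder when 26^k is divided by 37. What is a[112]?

We have a[0] = 1, a[1] = 26, a[2] = 10, a[3] = 1.
The sequence repeats with period 3.
(112 - 0) mod 3 = 1, so a[112] = a[1] = 26.

26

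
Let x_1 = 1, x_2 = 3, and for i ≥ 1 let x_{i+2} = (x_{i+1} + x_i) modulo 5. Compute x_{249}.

We have x_1 = 1, x_2 = 3, x_3 = 4, x_4 = 2, x_5 = 1, x_6 = 3.
Since (x_5, x_6) = (x_1, x_2) = (1, 3) (two consecutive terms determine the rest), the sequence is periodic with period 4.
So x_{249} = x_{1 + ((249-1) mod 4)} = x_1 = 1.

1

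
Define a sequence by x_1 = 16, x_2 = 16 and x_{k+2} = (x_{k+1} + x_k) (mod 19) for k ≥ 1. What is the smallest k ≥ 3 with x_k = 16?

17

x_1 = 16, x_2 = 16, x_3 = 13, x_4 = 10, x_5 = 4, x_6 = 14, x_7 = 18, x_8 = 13, x_9 = 12, x_{10} = 6, x_{11} = 18, x_{12} = 5, x_{13} = 4, x_{14} = 9, x_{15} = 13, x_{16} = 3, x_{17} = 16, x_{18} = 0, x_{19} = 16, x_{20} = 16.
The sequence repeats with period 18.
The value 16 first appears (with k ≥ 3) at x_{17}.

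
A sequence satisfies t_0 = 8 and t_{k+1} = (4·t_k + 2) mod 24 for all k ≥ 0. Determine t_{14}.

t_0 = 8; t_1 = 10; t_2 = 18; t_3 = 2; t_4 = 10.
Since t_4 = t_1 = 10, the sequence is eventually periodic: after a pre-period of length 1 it cycles with period 3.
For k ≥ 1, t_k depends only on (k - 1) mod 3. (14 - 1) mod 3 = 1, so t_{14} = t_2 = 18.

18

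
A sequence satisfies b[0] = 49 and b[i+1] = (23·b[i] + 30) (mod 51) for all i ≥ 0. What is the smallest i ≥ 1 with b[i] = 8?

3

Listing terms: b[0] = 49, b[1] = 35, b[2] = 19, b[3] = 8, b[4] = 10, b[5] = 5, b[6] = 43, b[7] = 50, b[8] = 7, b[9] = 38, b[10] = 37, b[11] = 14, b[12] = 46, b[13] = 17, b[14] = 13, b[15] = 23, b[16] = 49.
The sequence repeats with period 16.
The value 8 first appears (with i ≥ 1) at b[3].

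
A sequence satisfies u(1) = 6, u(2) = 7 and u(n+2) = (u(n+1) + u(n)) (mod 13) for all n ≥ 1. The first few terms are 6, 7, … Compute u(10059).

We have u(1) = 6; u(2) = 7; u(3) = 0; u(4) = 7; u(5) = 7; u(6) = 1; u(7) = 8; u(8) = 9; u(9) = 4; u(10) = 0; u(11) = 4; u(12) = 4; u(13) = 8; u(14) = 12; u(15) = 7; u(16) = 6; u(17) = 0; u(18) = 6; u(19) = 6; u(20) = 12; u(21) = 5; u(22) = 4; u(23) = 9; u(24) = 0; u(25) = 9; u(26) = 9; u(27) = 5; u(28) = 1; u(29) = 6; u(30) = 7.
The sequence repeats with period 28.
(10059 - 1) mod 28 = 6, so u(10059) = u(7) = 8.

8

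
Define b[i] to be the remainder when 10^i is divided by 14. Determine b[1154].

2

Listing terms: b[0] = 1,  b[1] = 10,  b[2] = 2,  b[3] = 6,  b[4] = 4,  b[5] = 12,  b[6] = 8,  b[7] = 10.
Since b[7] = b[1] = 10, the sequence is eventually periodic: after a pre-period of length 1 it cycles with period 6.
For i ≥ 1, b[i] depends only on (i - 1) mod 6. (1154 - 1) mod 6 = 1, so b[1154] = b[2] = 2.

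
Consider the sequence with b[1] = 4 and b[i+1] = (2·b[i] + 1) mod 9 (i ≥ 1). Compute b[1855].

4

Computing terms: b[1] = 4; b[2] = 0; b[3] = 1; b[4] = 3; b[5] = 7; b[6] = 6; b[7] = 4.
Since b[7] = b[1] = 4, the sequence is periodic with period 6.
(1855 - 1) mod 6 = 0, so b[1855] = b[1] = 4.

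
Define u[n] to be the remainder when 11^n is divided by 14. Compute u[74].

We have u[0] = 1; u[1] = 11; u[2] = 9; u[3] = 1.
The sequence repeats with period 3.
So u[74] = u[0 + ((74-0) mod 3)] = u[2] = 9.

9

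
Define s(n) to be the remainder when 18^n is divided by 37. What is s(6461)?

2

s(0) = 1, s(1) = 18, s(2) = 28, s(3) = 23, s(4) = 7, s(5) = 15, s(6) = 11, s(7) = 13, s(8) = 12, s(9) = 31, s(10) = 3, s(11) = 17, s(12) = 10, s(13) = 32, s(14) = 21, s(15) = 8, s(16) = 33, s(17) = 2, s(18) = 36, s(19) = 19, s(20) = 9, s(21) = 14, s(22) = 30, s(23) = 22, s(24) = 26, s(25) = 24, s(26) = 25, s(27) = 6, s(28) = 34, s(29) = 20, s(30) = 27, s(31) = 5, s(32) = 16, s(33) = 29, s(34) = 4, s(35) = 35, s(36) = 1.
The sequence repeats with period 36.
(6461 - 0) mod 36 = 17, so s(6461) = s(17) = 2.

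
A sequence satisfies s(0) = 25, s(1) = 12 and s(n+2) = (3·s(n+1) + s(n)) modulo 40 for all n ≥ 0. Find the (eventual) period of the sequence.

Listing terms: s(0) = 25; s(1) = 12; s(2) = 21; s(3) = 35; s(4) = 6; s(5) = 13; s(6) = 5; s(7) = 28; s(8) = 9; s(9) = 15; s(10) = 14; s(11) = 17; s(12) = 25; s(13) = 12.
The sequence repeats with period 12.

12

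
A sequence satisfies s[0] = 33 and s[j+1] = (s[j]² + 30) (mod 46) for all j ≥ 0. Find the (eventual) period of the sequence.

We have s[0] = 33; s[1] = 15; s[2] = 25; s[3] = 11; s[4] = 13; s[5] = 15.
Since s[5] = s[1] = 15, the sequence is eventually periodic: after a pre-period of length 1 it cycles with period 4.

4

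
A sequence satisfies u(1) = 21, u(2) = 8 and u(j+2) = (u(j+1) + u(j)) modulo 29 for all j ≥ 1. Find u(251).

Listing terms: u(1) = 21,  u(2) = 8,  u(3) = 0,  u(4) = 8,  u(5) = 8,  u(6) = 16,  u(7) = 24,  u(8) = 11,  u(9) = 6,  u(10) = 17,  u(11) = 23,  u(12) = 11,  u(13) = 5,  u(14) = 16,  u(15) = 21,  u(16) = 8.
Since (u(15), u(16)) = (u(1), u(2)) = (21, 8) (two consecutive terms determine the rest), the sequence is periodic with period 14.
(251 - 1) mod 14 = 12, so u(251) = u(13) = 5.

5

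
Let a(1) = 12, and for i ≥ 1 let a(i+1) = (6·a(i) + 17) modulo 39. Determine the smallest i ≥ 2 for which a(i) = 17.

a(1) = 12; a(2) = 11; a(3) = 5; a(4) = 8; a(5) = 26; a(6) = 17; a(7) = 2; a(8) = 29; a(9) = 35; a(10) = 32; a(11) = 14; a(12) = 23; a(13) = 38; a(14) = 11.
Since a(14) = a(2) = 11, the sequence is eventually periodic: after a pre-period of length 1 it cycles with period 12.
The value 17 first appears (with i ≥ 2) at a(6).

6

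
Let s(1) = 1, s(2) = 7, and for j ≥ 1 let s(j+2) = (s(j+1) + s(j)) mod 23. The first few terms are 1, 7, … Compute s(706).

17

s(1) = 1, s(2) = 7, s(3) = 8, s(4) = 15, s(5) = 0, s(6) = 15, s(7) = 15, s(8) = 7, s(9) = 22, s(10) = 6, s(11) = 5, s(12) = 11, s(13) = 16, s(14) = 4, s(15) = 20, s(16) = 1, s(17) = 21, s(18) = 22, s(19) = 20, s(20) = 19, s(21) = 16, s(22) = 12, s(23) = 5, s(24) = 17, s(25) = 22, s(26) = 16, s(27) = 15, s(28) = 8, s(29) = 0, s(30) = 8, s(31) = 8, s(32) = 16, s(33) = 1, s(34) = 17, s(35) = 18, s(36) = 12, s(37) = 7, s(38) = 19, s(39) = 3, s(40) = 22, s(41) = 2, s(42) = 1, s(43) = 3, s(44) = 4, s(45) = 7, s(46) = 11, s(47) = 18, s(48) = 6, s(49) = 1, s(50) = 7.
The sequence repeats with period 48.
So s(706) = s(1 + ((706-1) mod 48)) = s(34) = 17.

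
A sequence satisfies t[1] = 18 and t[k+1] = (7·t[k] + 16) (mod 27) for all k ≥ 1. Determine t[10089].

26

Listing terms: t[1] = 18, t[2] = 7, t[3] = 11, t[4] = 12, t[5] = 19, t[6] = 14, t[7] = 6, t[8] = 4, t[9] = 17, t[10] = 0, t[11] = 16, t[12] = 20, t[13] = 21, t[14] = 1, t[15] = 23, t[16] = 15, t[17] = 13, t[18] = 26, t[19] = 9, t[20] = 25, t[21] = 2, t[22] = 3, t[23] = 10, t[24] = 5, t[25] = 24, t[26] = 22, t[27] = 8, t[28] = 18.
The sequence repeats with period 27.
So t[10089] = t[1 + ((10089-1) mod 27)] = t[18] = 26.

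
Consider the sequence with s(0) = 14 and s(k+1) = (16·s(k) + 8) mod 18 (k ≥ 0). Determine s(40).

4

s(0) = 14,  s(1) = 16,  s(2) = 12,  s(3) = 2,  s(4) = 4,  s(5) = 0,  s(6) = 8,  s(7) = 10,  s(8) = 6,  s(9) = 14.
The sequence repeats with period 9.
So s(40) = s(0 + ((40-0) mod 9)) = s(4) = 4.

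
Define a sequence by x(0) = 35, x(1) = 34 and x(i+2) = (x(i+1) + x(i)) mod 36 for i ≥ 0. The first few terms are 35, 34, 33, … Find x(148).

Computing terms: x(0) = 35, x(1) = 34, x(2) = 33, x(3) = 31, x(4) = 28, x(5) = 23, x(6) = 15, x(7) = 2, x(8) = 17, x(9) = 19, x(10) = 0, x(11) = 19, x(12) = 19, x(13) = 2, x(14) = 21, x(15) = 23, x(16) = 8, x(17) = 31, x(18) = 3, x(19) = 34, x(20) = 1, x(21) = 35, x(22) = 0, x(23) = 35, x(24) = 35, x(25) = 34.
The sequence repeats with period 24.
(148 - 0) mod 24 = 4, so x(148) = x(4) = 28.

28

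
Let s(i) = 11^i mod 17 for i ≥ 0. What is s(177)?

11

Listing terms: s(0) = 1,  s(1) = 11,  s(2) = 2,  s(3) = 5,  s(4) = 4,  s(5) = 10,  s(6) = 8,  s(7) = 3,  s(8) = 16,  s(9) = 6,  s(10) = 15,  s(11) = 12,  s(12) = 13,  s(13) = 7,  s(14) = 9,  s(15) = 14,  s(16) = 1.
The sequence repeats with period 16.
So s(177) = s(0 + ((177-0) mod 16)) = s(1) = 11.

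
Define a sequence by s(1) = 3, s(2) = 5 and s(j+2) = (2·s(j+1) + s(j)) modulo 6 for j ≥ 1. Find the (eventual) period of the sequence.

8

Listing terms: s(1) = 3,  s(2) = 5,  s(3) = 1,  s(4) = 1,  s(5) = 3,  s(6) = 1,  s(7) = 5,  s(8) = 5,  s(9) = 3,  s(10) = 5.
Since (s(9), s(10)) = (s(1), s(2)) = (3, 5) (two consecutive terms determine the rest), the sequence is periodic with period 8.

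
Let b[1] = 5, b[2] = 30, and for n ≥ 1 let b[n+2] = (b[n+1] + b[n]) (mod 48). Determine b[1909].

13

Listing terms: b[1] = 5,  b[2] = 30,  b[3] = 35,  b[4] = 17,  b[5] = 4,  b[6] = 21,  b[7] = 25,  b[8] = 46,  b[9] = 23,  b[10] = 21,  b[11] = 44,  b[12] = 17,  b[13] = 13,  b[14] = 30,  b[15] = 43,  b[16] = 25,  b[17] = 20,  b[18] = 45,  b[19] = 17,  b[20] = 14,  b[21] = 31,  b[22] = 45,  b[23] = 28,  b[24] = 25,  b[25] = 5,  b[26] = 30.
Since (b[25], b[26]) = (b[1], b[2]) = (5, 30) (two consecutive terms determine the rest), the sequence is periodic with period 24.
(1909 - 1) mod 24 = 12, so b[1909] = b[13] = 13.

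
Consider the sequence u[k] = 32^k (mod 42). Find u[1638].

22

Computing terms: u[1] = 32, u[2] = 16, u[3] = 8, u[4] = 4, u[5] = 2, u[6] = 22, u[7] = 32.
The sequence repeats with period 6.
(1638 - 1) mod 6 = 5, so u[1638] = u[6] = 22.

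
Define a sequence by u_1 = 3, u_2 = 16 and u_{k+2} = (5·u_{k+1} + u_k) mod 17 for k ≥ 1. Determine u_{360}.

u_1 = 3,  u_2 = 16,  u_3 = 15,  u_4 = 6,  u_5 = 11,  u_6 = 10,  u_7 = 10,  u_8 = 9,  u_9 = 4,  u_{10} = 12,  u_{11} = 13,  u_{12} = 9,  u_{13} = 7,  u_{14} = 10,  u_{15} = 6,  u_{16} = 6,  u_{17} = 2,  u_{18} = 16,  u_{19} = 14,  u_{20} = 1,  u_{21} = 2,  u_{22} = 11,  u_{23} = 6,  u_{24} = 7,  u_{25} = 7,  u_{26} = 8,  u_{27} = 13,  u_{28} = 5,  u_{29} = 4,  u_{30} = 8,  u_{31} = 10,  u_{32} = 7,  u_{33} = 11,  u_{34} = 11,  u_{35} = 15,  u_{36} = 1,  u_{37} = 3,  u_{38} = 16.
Since (u_{37}, u_{38}) = (u_1, u_2) = (3, 16) (two consecutive terms determine the rest), the sequence is periodic with period 36.
So u_{360} = u_{1 + ((360-1) mod 36)} = u_{36} = 1.

1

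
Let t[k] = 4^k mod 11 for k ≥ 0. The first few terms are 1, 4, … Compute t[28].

We have t[0] = 1,  t[1] = 4,  t[2] = 5,  t[3] = 9,  t[4] = 3,  t[5] = 1.
Since t[5] = t[0] = 1, the sequence is periodic with period 5.
(28 - 0) mod 5 = 3, so t[28] = t[3] = 9.

9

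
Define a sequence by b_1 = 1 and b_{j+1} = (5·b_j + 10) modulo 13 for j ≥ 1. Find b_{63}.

We have b_1 = 1; b_2 = 2; b_3 = 7; b_4 = 6; b_5 = 1.
Since b_5 = b_1 = 1, the sequence is periodic with period 4.
So b_{63} = b_{1 + ((63-1) mod 4)} = b_3 = 7.

7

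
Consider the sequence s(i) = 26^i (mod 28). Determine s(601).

12

s(1) = 26; s(2) = 4; s(3) = 20; s(4) = 16; s(5) = 24; s(6) = 8; s(7) = 12; s(8) = 4.
Since s(8) = s(2) = 4, the sequence is eventually periodic: after a pre-period of length 1 it cycles with period 6.
For i ≥ 2, s(i) depends only on (i - 2) mod 6. (601 - 2) mod 6 = 5, so s(601) = s(7) = 12.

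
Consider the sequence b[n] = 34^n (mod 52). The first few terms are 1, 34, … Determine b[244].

We have b[0] = 1; b[1] = 34; b[2] = 12; b[3] = 44; b[4] = 40; b[5] = 8; b[6] = 12.
Since b[6] = b[2] = 12, the sequence is eventually periodic: after a pre-period of length 2 it cycles with period 4.
For n ≥ 2, b[n] depends only on (n - 2) mod 4. (244 - 2) mod 4 = 2, so b[244] = b[4] = 40.

40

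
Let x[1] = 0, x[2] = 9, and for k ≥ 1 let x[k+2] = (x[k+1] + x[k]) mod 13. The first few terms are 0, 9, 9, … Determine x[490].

Computing terms: x[1] = 0; x[2] = 9; x[3] = 9; x[4] = 5; x[5] = 1; x[6] = 6; x[7] = 7; x[8] = 0; x[9] = 7; x[10] = 7; x[11] = 1; x[12] = 8; x[13] = 9; x[14] = 4; x[15] = 0; x[16] = 4; x[17] = 4; x[18] = 8; x[19] = 12; x[20] = 7; x[21] = 6; x[22] = 0; x[23] = 6; x[24] = 6; x[25] = 12; x[26] = 5; x[27] = 4; x[28] = 9; x[29] = 0; x[30] = 9.
The sequence repeats with period 28.
(490 - 1) mod 28 = 13, so x[490] = x[14] = 4.

4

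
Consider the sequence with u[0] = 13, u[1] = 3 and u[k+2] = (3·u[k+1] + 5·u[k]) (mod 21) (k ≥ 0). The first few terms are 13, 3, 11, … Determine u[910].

17

u[0] = 13,  u[1] = 3,  u[2] = 11,  u[3] = 6,  u[4] = 10,  u[5] = 18,  u[6] = 20,  u[7] = 3,  u[8] = 4,  u[9] = 6,  u[10] = 17,  u[11] = 18,  u[12] = 13,  u[13] = 3.
The sequence repeats with period 12.
So u[910] = u[0 + ((910-0) mod 12)] = u[10] = 17.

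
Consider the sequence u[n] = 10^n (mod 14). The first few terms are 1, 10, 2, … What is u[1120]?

u[0] = 1,  u[1] = 10,  u[2] = 2,  u[3] = 6,  u[4] = 4,  u[5] = 12,  u[6] = 8,  u[7] = 10.
Since u[7] = u[1] = 10, the sequence is eventually periodic: after a pre-period of length 1 it cycles with period 6.
For n ≥ 1, u[n] depends only on (n - 1) mod 6. (1120 - 1) mod 6 = 3, so u[1120] = u[4] = 4.

4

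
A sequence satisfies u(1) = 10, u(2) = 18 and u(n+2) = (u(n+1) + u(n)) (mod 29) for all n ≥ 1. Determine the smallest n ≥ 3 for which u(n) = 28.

3

Computing terms: u(1) = 10,  u(2) = 18,  u(3) = 28,  u(4) = 17,  u(5) = 16,  u(6) = 4,  u(7) = 20,  u(8) = 24,  u(9) = 15,  u(10) = 10,  u(11) = 25,  u(12) = 6,  u(13) = 2,  u(14) = 8,  u(15) = 10,  u(16) = 18.
Since (u(15), u(16)) = (u(1), u(2)) = (10, 18) (two consecutive terms determine the rest), the sequence is periodic with period 14.
The value 28 first appears (with n ≥ 3) at u(3).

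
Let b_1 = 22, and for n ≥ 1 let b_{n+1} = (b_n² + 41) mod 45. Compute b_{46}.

Computing terms: b_1 = 22, b_2 = 30, b_3 = 41, b_4 = 12, b_5 = 5, b_6 = 21, b_7 = 32, b_8 = 30.
Since b_8 = b_2 = 30, the sequence is eventually periodic: after a pre-period of length 1 it cycles with period 6.
For n ≥ 2, b_n depends only on (n - 2) mod 6. (46 - 2) mod 6 = 2, so b_{46} = b_4 = 12.

12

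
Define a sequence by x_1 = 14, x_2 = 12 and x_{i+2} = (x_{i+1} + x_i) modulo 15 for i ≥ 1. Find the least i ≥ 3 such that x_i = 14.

Listing terms: x_1 = 14,  x_2 = 12,  x_3 = 11,  x_4 = 8,  x_5 = 4,  x_6 = 12,  x_7 = 1,  x_8 = 13,  x_9 = 14,  x_{10} = 12.
Since (x_9, x_{10}) = (x_1, x_2) = (14, 12) (two consecutive terms determine the rest), the sequence is periodic with period 8.
The value 14 next appears (with i ≥ 3) at x_9.

9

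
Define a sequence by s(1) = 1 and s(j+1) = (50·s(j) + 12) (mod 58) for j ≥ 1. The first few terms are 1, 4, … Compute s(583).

8

Computing terms: s(1) = 1, s(2) = 4, s(3) = 38, s(4) = 56, s(5) = 28, s(6) = 20, s(7) = 26, s(8) = 36, s(9) = 14, s(10) = 16, s(11) = 0, s(12) = 12, s(13) = 32, s(14) = 46, s(15) = 50, s(16) = 18, s(17) = 42, s(18) = 24, s(19) = 52, s(20) = 2, s(21) = 54, s(22) = 44, s(23) = 8, s(24) = 6, s(25) = 22, s(26) = 10, s(27) = 48, s(28) = 34, s(29) = 30, s(30) = 4.
Since s(30) = s(2) = 4, the sequence is eventually periodic: after a pre-period of length 1 it cycles with period 28.
For j ≥ 2, s(j) depends only on (j - 2) mod 28. (583 - 2) mod 28 = 21, so s(583) = s(23) = 8.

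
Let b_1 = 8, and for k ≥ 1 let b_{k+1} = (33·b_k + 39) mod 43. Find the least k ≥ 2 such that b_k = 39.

Computing terms: b_1 = 8; b_2 = 2; b_3 = 19; b_4 = 21; b_5 = 1; b_6 = 29; b_7 = 7; b_8 = 12; b_9 = 5; b_{10} = 32; b_{11} = 20; b_{12} = 11; b_{13} = 15; b_{14} = 18; b_{15} = 31; b_{16} = 30; b_{17} = 40; b_{18} = 26; b_{19} = 37; b_{20} = 13; b_{21} = 38; b_{22} = 3; b_{23} = 9; b_{24} = 35; b_{25} = 33; b_{26} = 10; b_{27} = 25; b_{28} = 4; b_{29} = 42; b_{30} = 6; b_{31} = 22; b_{32} = 34; b_{33} = 0; b_{34} = 39; b_{35} = 36; b_{36} = 23; b_{37} = 24; b_{38} = 14; b_{39} = 28; b_{40} = 17; b_{41} = 41; b_{42} = 16; b_{43} = 8.
The sequence repeats with period 42.
The value 39 first appears (with k ≥ 2) at b_{34}.

34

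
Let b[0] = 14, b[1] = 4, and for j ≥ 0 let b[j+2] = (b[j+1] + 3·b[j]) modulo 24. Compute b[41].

10

Computing terms: b[0] = 14, b[1] = 4, b[2] = 22, b[3] = 10, b[4] = 4, b[5] = 10, b[6] = 22, b[7] = 4, b[8] = 22.
Since (b[7], b[8]) = (b[1], b[2]) = (4, 22) (two consecutive terms determine the rest), the sequence is eventually periodic: after a pre-period of length 1 it cycles with period 6.
For j ≥ 1, b[j] depends only on (j - 1) mod 6. (41 - 1) mod 6 = 4, so b[41] = b[5] = 10.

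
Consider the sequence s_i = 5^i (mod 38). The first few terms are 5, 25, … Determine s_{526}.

17

We have s_1 = 5,  s_2 = 25,  s_3 = 11,  s_4 = 17,  s_5 = 9,  s_6 = 7,  s_7 = 35,  s_8 = 23,  s_9 = 1,  s_{10} = 5.
Since s_{10} = s_1 = 5, the sequence is periodic with period 9.
(526 - 1) mod 9 = 3, so s_{526} = s_4 = 17.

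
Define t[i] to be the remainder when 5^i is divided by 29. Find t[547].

t[1] = 5, t[2] = 25, t[3] = 9, t[4] = 16, t[5] = 22, t[6] = 23, t[7] = 28, t[8] = 24, t[9] = 4, t[10] = 20, t[11] = 13, t[12] = 7, t[13] = 6, t[14] = 1, t[15] = 5.
Since t[15] = t[1] = 5, the sequence is periodic with period 14.
(547 - 1) mod 14 = 0, so t[547] = t[1] = 5.

5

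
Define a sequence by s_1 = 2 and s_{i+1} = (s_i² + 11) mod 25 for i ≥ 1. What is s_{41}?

10

Listing terms: s_1 = 2, s_2 = 15, s_3 = 11, s_4 = 7, s_5 = 10, s_6 = 11.
Since s_6 = s_3 = 11, the sequence is eventually periodic: after a pre-period of length 2 it cycles with period 3.
For i ≥ 3, s_i depends only on (i - 3) mod 3. (41 - 3) mod 3 = 2, so s_{41} = s_5 = 10.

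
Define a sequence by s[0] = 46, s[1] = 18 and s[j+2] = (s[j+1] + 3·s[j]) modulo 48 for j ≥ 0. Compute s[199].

s[0] = 46; s[1] = 18; s[2] = 12; s[3] = 18; s[4] = 6; s[5] = 12; s[6] = 30; s[7] = 18; s[8] = 12.
Since (s[7], s[8]) = (s[1], s[2]) = (18, 12) (two consecutive terms determine the rest), the sequence is eventually periodic: after a pre-period of length 1 it cycles with period 6.
For j ≥ 1, s[j] depends only on (j - 1) mod 6. (199 - 1) mod 6 = 0, so s[199] = s[1] = 18.

18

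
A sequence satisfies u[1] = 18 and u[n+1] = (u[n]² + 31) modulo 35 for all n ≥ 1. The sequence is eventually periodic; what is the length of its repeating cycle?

3

Computing terms: u[1] = 18,  u[2] = 5,  u[3] = 21,  u[4] = 17,  u[5] = 5.
Since u[5] = u[2] = 5, the sequence is eventually periodic: after a pre-period of length 1 it cycles with period 3.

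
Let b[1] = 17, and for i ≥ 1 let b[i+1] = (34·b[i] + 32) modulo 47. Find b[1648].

4

Computing terms: b[1] = 17; b[2] = 46; b[3] = 45; b[4] = 11; b[5] = 30; b[6] = 18; b[7] = 33; b[8] = 26; b[9] = 23; b[10] = 15; b[11] = 25; b[12] = 36; b[13] = 34; b[14] = 13; b[15] = 4; b[16] = 27; b[17] = 10; b[18] = 43; b[19] = 37; b[20] = 21; b[21] = 41; b[22] = 16; b[23] = 12; b[24] = 17.
Since b[24] = b[1] = 17, the sequence is periodic with period 23.
(1648 - 1) mod 23 = 14, so b[1648] = b[15] = 4.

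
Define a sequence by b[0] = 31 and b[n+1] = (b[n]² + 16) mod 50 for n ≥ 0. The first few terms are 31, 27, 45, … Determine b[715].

Computing terms: b[0] = 31, b[1] = 27, b[2] = 45, b[3] = 41, b[4] = 47, b[5] = 25, b[6] = 41.
Since b[6] = b[3] = 41, the sequence is eventually periodic: after a pre-period of length 3 it cycles with period 3.
For n ≥ 3, b[n] depends only on (n - 3) mod 3. (715 - 3) mod 3 = 1, so b[715] = b[4] = 47.

47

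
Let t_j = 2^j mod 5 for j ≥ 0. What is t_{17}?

2

t_0 = 1, t_1 = 2, t_2 = 4, t_3 = 3, t_4 = 1.
The sequence repeats with period 4.
So t_{17} = t_{0 + ((17-0) mod 4)} = t_1 = 2.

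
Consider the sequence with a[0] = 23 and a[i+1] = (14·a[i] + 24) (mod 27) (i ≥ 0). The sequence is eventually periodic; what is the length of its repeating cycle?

a[0] = 23; a[1] = 22; a[2] = 8; a[3] = 1; a[4] = 11; a[5] = 16; a[6] = 5; a[7] = 13; a[8] = 17; a[9] = 19; a[10] = 20; a[11] = 7; a[12] = 14; a[13] = 4; a[14] = 26; a[15] = 10; a[16] = 2; a[17] = 25; a[18] = 23.
Since a[18] = a[0] = 23, the sequence is periodic with period 18.

18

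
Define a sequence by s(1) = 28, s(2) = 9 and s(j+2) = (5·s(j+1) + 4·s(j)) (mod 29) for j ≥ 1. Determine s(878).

Computing terms: s(1) = 28, s(2) = 9, s(3) = 12, s(4) = 9, s(5) = 6, s(6) = 8, s(7) = 6, s(8) = 4, s(9) = 15, s(10) = 4, s(11) = 22, s(12) = 10, s(13) = 22, s(14) = 5, s(15) = 26, s(16) = 5, s(17) = 13, s(18) = 27, s(19) = 13, s(20) = 28, s(21) = 18, s(22) = 28, s(23) = 9.
Since (s(22), s(23)) = (s(1), s(2)) = (28, 9) (two consecutive terms determine the rest), the sequence is periodic with period 21.
So s(878) = s(1 + ((878-1) mod 21)) = s(17) = 13.

13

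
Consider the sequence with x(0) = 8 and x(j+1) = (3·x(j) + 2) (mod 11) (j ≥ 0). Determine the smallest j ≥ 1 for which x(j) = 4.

1

Listing terms: x(0) = 8; x(1) = 4; x(2) = 3; x(3) = 0; x(4) = 2; x(5) = 8.
The sequence repeats with period 5.
The value 4 first appears (with j ≥ 1) at x(1).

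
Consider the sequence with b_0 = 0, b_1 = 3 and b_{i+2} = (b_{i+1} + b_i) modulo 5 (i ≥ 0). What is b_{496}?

1

Listing terms: b_0 = 0,  b_1 = 3,  b_2 = 3,  b_3 = 1,  b_4 = 4,  b_5 = 0,  b_6 = 4,  b_7 = 4,  b_8 = 3,  b_9 = 2,  b_{10} = 0,  b_{11} = 2,  b_{12} = 2,  b_{13} = 4,  b_{14} = 1,  b_{15} = 0,  b_{16} = 1,  b_{17} = 1,  b_{18} = 2,  b_{19} = 3,  b_{20} = 0,  b_{21} = 3.
Since (b_{20}, b_{21}) = (b_0, b_1) = (0, 3) (two consecutive terms determine the rest), the sequence is periodic with period 20.
So b_{496} = b_{0 + ((496-0) mod 20)} = b_{16} = 1.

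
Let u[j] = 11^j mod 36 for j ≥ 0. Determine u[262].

25

u[0] = 1,  u[1] = 11,  u[2] = 13,  u[3] = 35,  u[4] = 25,  u[5] = 23,  u[6] = 1.
The sequence repeats with period 6.
(262 - 0) mod 6 = 4, so u[262] = u[4] = 25.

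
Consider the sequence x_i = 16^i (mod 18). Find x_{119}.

4

x_1 = 16,  x_2 = 4,  x_3 = 10,  x_4 = 16.
Since x_4 = x_1 = 16, the sequence is periodic with period 3.
(119 - 1) mod 3 = 1, so x_{119} = x_2 = 4.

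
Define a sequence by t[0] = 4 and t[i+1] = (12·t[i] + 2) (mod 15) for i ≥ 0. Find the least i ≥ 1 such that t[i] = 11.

3

t[0] = 4; t[1] = 5; t[2] = 2; t[3] = 11; t[4] = 14; t[5] = 5.
Since t[5] = t[1] = 5, the sequence is eventually periodic: after a pre-period of length 1 it cycles with period 4.
The value 11 first appears (with i ≥ 1) at t[3].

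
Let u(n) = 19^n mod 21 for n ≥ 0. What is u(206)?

4

Listing terms: u(0) = 1; u(1) = 19; u(2) = 4; u(3) = 13; u(4) = 16; u(5) = 10; u(6) = 1.
The sequence repeats with period 6.
(206 - 0) mod 6 = 2, so u(206) = u(2) = 4.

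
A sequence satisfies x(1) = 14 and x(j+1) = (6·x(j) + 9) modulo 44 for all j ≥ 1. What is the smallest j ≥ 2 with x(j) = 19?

8

Computing terms: x(1) = 14, x(2) = 5, x(3) = 39, x(4) = 23, x(5) = 15, x(6) = 11, x(7) = 31, x(8) = 19, x(9) = 35, x(10) = 43, x(11) = 3, x(12) = 27, x(13) = 39.
Since x(13) = x(3) = 39, the sequence is eventually periodic: after a pre-period of length 2 it cycles with period 10.
The value 19 first appears (with j ≥ 2) at x(8).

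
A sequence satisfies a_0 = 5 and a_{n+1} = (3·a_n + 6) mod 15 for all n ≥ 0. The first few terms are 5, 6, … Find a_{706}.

9

We have a_0 = 5; a_1 = 6; a_2 = 9; a_3 = 3; a_4 = 0; a_5 = 6.
Since a_5 = a_1 = 6, the sequence is eventually periodic: after a pre-period of length 1 it cycles with period 4.
For n ≥ 1, a_n depends only on (n - 1) mod 4. (706 - 1) mod 4 = 1, so a_{706} = a_2 = 9.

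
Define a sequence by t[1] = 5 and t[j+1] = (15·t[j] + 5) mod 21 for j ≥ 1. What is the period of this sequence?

7

Computing terms: t[1] = 5; t[2] = 17; t[3] = 8; t[4] = 20; t[5] = 11; t[6] = 2; t[7] = 14; t[8] = 5.
Since t[8] = t[1] = 5, the sequence is periodic with period 7.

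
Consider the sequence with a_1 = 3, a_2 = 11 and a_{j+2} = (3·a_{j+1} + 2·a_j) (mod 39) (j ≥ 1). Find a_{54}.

a_1 = 3,  a_2 = 11,  a_3 = 0,  a_4 = 22,  a_5 = 27,  a_6 = 8,  a_7 = 0,  a_8 = 16,  a_9 = 9,  a_{10} = 20,  a_{11} = 0,  a_{12} = 1,  a_{13} = 3,  a_{14} = 11.
Since (a_{13}, a_{14}) = (a_1, a_2) = (3, 11) (two consecutive terms determine the rest), the sequence is periodic with period 12.
(54 - 1) mod 12 = 5, so a_{54} = a_6 = 8.

8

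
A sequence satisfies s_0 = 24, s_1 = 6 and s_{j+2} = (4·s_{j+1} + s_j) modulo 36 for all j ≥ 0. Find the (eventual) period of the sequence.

We have s_0 = 24, s_1 = 6, s_2 = 12, s_3 = 18, s_4 = 12, s_5 = 30, s_6 = 24, s_7 = 18, s_8 = 24, s_9 = 6.
The sequence repeats with period 8.

8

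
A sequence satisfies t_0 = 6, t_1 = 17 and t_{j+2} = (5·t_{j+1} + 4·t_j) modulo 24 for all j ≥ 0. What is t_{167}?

5

Listing terms: t_0 = 6; t_1 = 17; t_2 = 13; t_3 = 13; t_4 = 21; t_5 = 13; t_6 = 5; t_7 = 5; t_8 = 21; t_9 = 5; t_{10} = 13; t_{11} = 13.
Since (t_{10}, t_{11}) = (t_2, t_3) = (13, 13) (two consecutive terms determine the rest), the sequence is eventually periodic: after a pre-period of length 2 it cycles with period 8.
For j ≥ 2, t_j depends only on (j - 2) mod 8. (167 - 2) mod 8 = 5, so t_{167} = t_7 = 5.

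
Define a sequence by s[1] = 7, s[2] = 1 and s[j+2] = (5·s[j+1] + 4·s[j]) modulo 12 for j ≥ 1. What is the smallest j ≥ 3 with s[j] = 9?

3

We have s[1] = 7; s[2] = 1; s[3] = 9; s[4] = 1; s[5] = 5; s[6] = 5; s[7] = 9; s[8] = 5; s[9] = 1; s[10] = 1; s[11] = 9.
Since (s[10], s[11]) = (s[2], s[3]) = (1, 9) (two consecutive terms determine the rest), the sequence is eventually periodic: after a pre-period of length 1 it cycles with period 8.
The value 9 first appears (with j ≥ 3) at s[3].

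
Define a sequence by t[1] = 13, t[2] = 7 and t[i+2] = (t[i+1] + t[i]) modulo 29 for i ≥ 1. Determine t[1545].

We have t[1] = 13, t[2] = 7, t[3] = 20, t[4] = 27, t[5] = 18, t[6] = 16, t[7] = 5, t[8] = 21, t[9] = 26, t[10] = 18, t[11] = 15, t[12] = 4, t[13] = 19, t[14] = 23, t[15] = 13, t[16] = 7.
Since (t[15], t[16]) = (t[1], t[2]) = (13, 7) (two consecutive terms determine the rest), the sequence is periodic with period 14.
So t[1545] = t[1 + ((1545-1) mod 14)] = t[5] = 18.

18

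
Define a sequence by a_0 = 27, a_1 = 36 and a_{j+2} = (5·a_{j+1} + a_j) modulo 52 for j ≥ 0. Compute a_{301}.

a_0 = 27, a_1 = 36, a_2 = 51, a_3 = 31, a_4 = 50, a_5 = 21, a_6 = 51, a_7 = 16, a_8 = 27, a_9 = 47, a_{10} = 2, a_{11} = 5, a_{12} = 27, a_{13} = 36.
The sequence repeats with period 12.
(301 - 0) mod 12 = 1, so a_{301} = a_1 = 36.

36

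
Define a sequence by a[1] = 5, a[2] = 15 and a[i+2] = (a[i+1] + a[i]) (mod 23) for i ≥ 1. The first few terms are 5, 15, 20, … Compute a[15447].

11

Computing terms: a[1] = 5,  a[2] = 15,  a[3] = 20,  a[4] = 12,  a[5] = 9,  a[6] = 21,  a[7] = 7,  a[8] = 5,  a[9] = 12,  a[10] = 17,  a[11] = 6,  a[12] = 0,  a[13] = 6,  a[14] = 6,  a[15] = 12,  a[16] = 18,  a[17] = 7,  a[18] = 2,  a[19] = 9,  a[20] = 11,  a[21] = 20,  a[22] = 8,  a[23] = 5,  a[24] = 13,  a[25] = 18,  a[26] = 8,  a[27] = 3,  a[28] = 11,  a[29] = 14,  a[30] = 2,  a[31] = 16,  a[32] = 18,  a[33] = 11,  a[34] = 6,  a[35] = 17,  a[36] = 0,  a[37] = 17,  a[38] = 17,  a[39] = 11,  a[40] = 5,  a[41] = 16,  a[42] = 21,  a[43] = 14,  a[44] = 12,  a[45] = 3,  a[46] = 15,  a[47] = 18,  a[48] = 10,  a[49] = 5,  a[50] = 15.
Since (a[49], a[50]) = (a[1], a[2]) = (5, 15) (two consecutive terms determine the rest), the sequence is periodic with period 48.
(15447 - 1) mod 48 = 38, so a[15447] = a[39] = 11.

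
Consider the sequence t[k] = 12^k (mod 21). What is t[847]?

Computing terms: t[0] = 1; t[1] = 12; t[2] = 18; t[3] = 6; t[4] = 9; t[5] = 3; t[6] = 15; t[7] = 12.
Since t[7] = t[1] = 12, the sequence is eventually periodic: after a pre-period of length 1 it cycles with period 6.
For k ≥ 1, t[k] depends only on (k - 1) mod 6. (847 - 1) mod 6 = 0, so t[847] = t[1] = 12.

12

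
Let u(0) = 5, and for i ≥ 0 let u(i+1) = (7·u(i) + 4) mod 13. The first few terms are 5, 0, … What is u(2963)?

We have u(0) = 5, u(1) = 0, u(2) = 4, u(3) = 6, u(4) = 7, u(5) = 1, u(6) = 11, u(7) = 3, u(8) = 12, u(9) = 10, u(10) = 9, u(11) = 2, u(12) = 5.
The sequence repeats with period 12.
So u(2963) = u(0 + ((2963-0) mod 12)) = u(11) = 2.

2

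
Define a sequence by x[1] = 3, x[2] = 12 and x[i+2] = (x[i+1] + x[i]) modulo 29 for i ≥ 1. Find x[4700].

7

Computing terms: x[1] = 3; x[2] = 12; x[3] = 15; x[4] = 27; x[5] = 13; x[6] = 11; x[7] = 24; x[8] = 6; x[9] = 1; x[10] = 7; x[11] = 8; x[12] = 15; x[13] = 23; x[14] = 9; x[15] = 3; x[16] = 12.
Since (x[15], x[16]) = (x[1], x[2]) = (3, 12) (two consecutive terms determine the rest), the sequence is periodic with period 14.
So x[4700] = x[1 + ((4700-1) mod 14)] = x[10] = 7.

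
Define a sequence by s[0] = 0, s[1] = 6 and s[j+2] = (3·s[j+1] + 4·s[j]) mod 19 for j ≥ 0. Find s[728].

Computing terms: s[0] = 0; s[1] = 6; s[2] = 18; s[3] = 2; s[4] = 2; s[5] = 14; s[6] = 12; s[7] = 16; s[8] = 1; s[9] = 10; s[10] = 15; s[11] = 9; s[12] = 11; s[13] = 12; s[14] = 4; s[15] = 3; s[16] = 6; s[17] = 11; s[18] = 0; s[19] = 6.
The sequence repeats with period 18.
So s[728] = s[0 + ((728-0) mod 18)] = s[8] = 1.

1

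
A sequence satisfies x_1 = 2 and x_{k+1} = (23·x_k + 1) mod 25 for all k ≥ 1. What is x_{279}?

7

We have x_1 = 2; x_2 = 22; x_3 = 7; x_4 = 12; x_5 = 2.
Since x_5 = x_1 = 2, the sequence is periodic with period 4.
So x_{279} = x_{1 + ((279-1) mod 4)} = x_3 = 7.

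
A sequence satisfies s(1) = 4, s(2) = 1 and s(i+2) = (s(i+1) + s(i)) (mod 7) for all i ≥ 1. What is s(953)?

3

Computing terms: s(1) = 4; s(2) = 1; s(3) = 5; s(4) = 6; s(5) = 4; s(6) = 3; s(7) = 0; s(8) = 3; s(9) = 3; s(10) = 6; s(11) = 2; s(12) = 1; s(13) = 3; s(14) = 4; s(15) = 0; s(16) = 4; s(17) = 4; s(18) = 1.
Since (s(17), s(18)) = (s(1), s(2)) = (4, 1) (two consecutive terms determine the rest), the sequence is periodic with period 16.
So s(953) = s(1 + ((953-1) mod 16)) = s(9) = 3.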